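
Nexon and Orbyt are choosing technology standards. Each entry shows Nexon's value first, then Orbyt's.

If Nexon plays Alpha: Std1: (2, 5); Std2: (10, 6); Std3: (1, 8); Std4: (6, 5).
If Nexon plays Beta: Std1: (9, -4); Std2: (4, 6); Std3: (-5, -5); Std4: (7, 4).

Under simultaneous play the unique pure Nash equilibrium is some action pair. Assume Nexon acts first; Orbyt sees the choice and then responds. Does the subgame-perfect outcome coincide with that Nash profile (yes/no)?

Solve by backward induction (Nexon leads).
- Alpha → Orbyt plays Std3 (best of 5, 6, 8, 5); Nexon gets 1.
- Beta → Orbyt plays Std2 (best of -4, 6, -5, 4); Nexon gets 4.
Nexon's induced payoffs are 1, 4, so Nexon commits to Beta. Subgame-perfect outcome: (Beta, Std2) with payoffs (4, 6).
Under simultaneous play:
Nexon's best replies: Std1→Beta; Std2→Alpha; Std3→Alpha; Std4→Beta.
Orbyt's best replies: Alpha→Std3; Beta→Std2.
The unique mutual best reply is (Alpha, Std3), giving (1, 8).
Sequential outcome (Beta, Std2) differs from the Nash profile (Alpha, Std3).

no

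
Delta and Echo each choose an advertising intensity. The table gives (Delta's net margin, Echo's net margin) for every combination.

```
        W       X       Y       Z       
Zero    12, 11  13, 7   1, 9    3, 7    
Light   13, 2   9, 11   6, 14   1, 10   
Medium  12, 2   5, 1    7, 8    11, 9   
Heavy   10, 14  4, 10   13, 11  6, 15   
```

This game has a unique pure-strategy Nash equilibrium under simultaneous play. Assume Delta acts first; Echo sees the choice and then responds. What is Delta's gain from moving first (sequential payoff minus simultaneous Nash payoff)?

Work backward from Echo's decision.
- Zero: BR = W, leader payoff 12.
- Light: BR = Y, leader payoff 6.
- Medium: BR = Z, leader payoff 11.
- Heavy: BR = Z, leader payoff 6.
Maximizing over 12, 6, 11, 6, Delta chooses Zero. Subgame-perfect outcome: (Zero, W) with payoffs (12, 11).
Now find the simultaneous Nash equilibrium.
Delta's best replies: W→Light; X→Zero; Y→Heavy; Z→Medium.
Echo's best replies: Zero→W; Light→Y; Medium→Z; Heavy→Z.
The unique mutual best reply is (Medium, Z), giving (11, 9).
Delta's commitment gain: 12 − 11 = 1.

1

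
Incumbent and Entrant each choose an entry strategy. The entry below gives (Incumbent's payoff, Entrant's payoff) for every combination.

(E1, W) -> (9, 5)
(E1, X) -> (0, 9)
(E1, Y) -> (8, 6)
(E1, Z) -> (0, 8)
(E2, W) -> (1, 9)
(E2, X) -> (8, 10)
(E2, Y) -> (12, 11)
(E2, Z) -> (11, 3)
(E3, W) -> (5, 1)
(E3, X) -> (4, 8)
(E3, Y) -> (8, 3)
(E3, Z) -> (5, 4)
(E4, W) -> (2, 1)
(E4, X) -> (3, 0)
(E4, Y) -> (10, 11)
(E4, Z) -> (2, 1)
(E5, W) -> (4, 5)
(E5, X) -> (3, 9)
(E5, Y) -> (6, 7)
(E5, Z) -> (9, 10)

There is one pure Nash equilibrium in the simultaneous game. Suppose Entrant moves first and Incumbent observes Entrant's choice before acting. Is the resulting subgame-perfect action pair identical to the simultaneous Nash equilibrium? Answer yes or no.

Incumbent best-responds to each possible Entrant move:
- W → Incumbent plays E1 (best of 9, 1, 5, 2, 4); Entrant gets 5.
- X → Incumbent plays E2 (best of 0, 8, 4, 3, 3); Entrant gets 10.
- Y → Incumbent plays E2 (best of 8, 12, 8, 10, 6); Entrant gets 11.
- Z → Incumbent plays E2 (best of 0, 11, 5, 2, 9); Entrant gets 3.
Among 5, 10, 11, 3, the best is 11 at Y. Subgame-perfect outcome: (E2, Y) with payoffs (12, 11).
Under simultaneous play:
Incumbent's best replies: W→E1; X→E2; Y→E2; Z→E2.
Entrant's best replies: E1→X; E2→Y; E3→X; E4→Y; E5→Z.
The unique mutual best reply is (E2, Y), giving (12, 11).
Sequential outcome (E2, Y) coincides with the Nash profile (E2, Y).

yes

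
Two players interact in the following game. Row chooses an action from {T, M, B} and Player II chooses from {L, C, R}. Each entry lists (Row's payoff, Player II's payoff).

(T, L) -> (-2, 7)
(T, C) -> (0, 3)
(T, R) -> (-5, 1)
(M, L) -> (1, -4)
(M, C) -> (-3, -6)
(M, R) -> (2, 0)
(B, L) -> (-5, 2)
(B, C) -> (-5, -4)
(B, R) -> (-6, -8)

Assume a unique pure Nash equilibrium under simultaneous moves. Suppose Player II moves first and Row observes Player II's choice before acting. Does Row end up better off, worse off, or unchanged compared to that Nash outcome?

Work backward from Row's decision.
- L: BR = M, leader payoff -4.
- C: BR = T, leader payoff 3.
- R: BR = M, leader payoff 0.
Among -4, 3, 0, the best is 3 at C. Subgame-perfect outcome: (T, C) with payoffs (0, 3).
Under simultaneous play:
Row's best replies: L→M; C→T; R→M.
Player II's best replies: T→L; M→R; B→L.
Only (M, R) has each player best-responding; Nash payoffs (2, 0).
Row earns 0 sequentially versus 2 at the Nash outcome: worse off.

worse off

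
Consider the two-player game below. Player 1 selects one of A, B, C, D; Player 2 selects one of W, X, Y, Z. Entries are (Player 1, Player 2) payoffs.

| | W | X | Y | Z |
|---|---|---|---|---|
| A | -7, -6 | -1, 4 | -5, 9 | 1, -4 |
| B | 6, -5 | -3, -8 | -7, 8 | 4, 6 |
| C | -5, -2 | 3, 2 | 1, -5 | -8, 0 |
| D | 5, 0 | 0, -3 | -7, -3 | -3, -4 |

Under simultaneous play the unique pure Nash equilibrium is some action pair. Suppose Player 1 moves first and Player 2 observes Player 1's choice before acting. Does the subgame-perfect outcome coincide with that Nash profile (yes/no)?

no

Work backward from Player 2's decision.
- A: BR = Y, leader payoff -5.
- B: BR = Y, leader payoff -7.
- C: BR = X, leader payoff 3.
- D: BR = W, leader payoff 5.
Among -5, -7, 3, 5, the best is 5 at D. Subgame-perfect outcome: (D, W) with payoffs (5, 0).
Now find the simultaneous Nash equilibrium.
Player 1's best replies: W→B; X→C; Y→C; Z→B.
Player 2's best replies: A→Y; B→Y; C→X; D→W.
The unique mutual best reply is (C, X), giving (3, 2).
Sequential outcome (D, W) differs from the Nash profile (C, X).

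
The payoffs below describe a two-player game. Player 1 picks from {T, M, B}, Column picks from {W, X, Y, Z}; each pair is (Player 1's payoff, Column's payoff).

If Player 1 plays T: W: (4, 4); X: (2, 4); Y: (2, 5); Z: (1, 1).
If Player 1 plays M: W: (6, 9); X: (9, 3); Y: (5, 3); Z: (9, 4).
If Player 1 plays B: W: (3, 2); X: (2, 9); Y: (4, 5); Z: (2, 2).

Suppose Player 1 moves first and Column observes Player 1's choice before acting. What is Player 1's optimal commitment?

M

Column best-responds to each possible Player 1 move:
- T: Column compares 4, 4, 5, 1 and picks Y; Player 1 would get 2.
- M: Column compares 9, 3, 3, 4 and picks W; Player 1 would get 6.
- B: Column compares 2, 9, 5, 2 and picks X; Player 1 would get 2.
Maximizing over 2, 6, 2, Player 1 chooses M. Subgame-perfect outcome: (M, W) with payoffs (6, 9).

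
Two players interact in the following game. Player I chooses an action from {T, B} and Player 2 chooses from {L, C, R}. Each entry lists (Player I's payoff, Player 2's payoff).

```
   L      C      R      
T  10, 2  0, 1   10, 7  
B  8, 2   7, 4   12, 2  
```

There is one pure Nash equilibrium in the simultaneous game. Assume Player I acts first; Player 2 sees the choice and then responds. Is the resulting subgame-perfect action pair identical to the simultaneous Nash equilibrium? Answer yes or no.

Player 2 best-responds to each possible Player I move:
- T → Player 2 plays R (best of 2, 1, 7); Player I gets 10.
- B → Player 2 plays C (best of 2, 4, 2); Player I gets 7.
Maximizing over 10, 7, Player I chooses T. Subgame-perfect outcome: (T, R) with payoffs (10, 7).
For the simultaneous game, intersect best replies.
Player I's best replies: L→T; C→B; R→B.
Player 2's best replies: T→R; B→C.
The unique mutual best reply is (B, C), giving (7, 4).
Sequential outcome (T, R) differs from the Nash profile (B, C).

no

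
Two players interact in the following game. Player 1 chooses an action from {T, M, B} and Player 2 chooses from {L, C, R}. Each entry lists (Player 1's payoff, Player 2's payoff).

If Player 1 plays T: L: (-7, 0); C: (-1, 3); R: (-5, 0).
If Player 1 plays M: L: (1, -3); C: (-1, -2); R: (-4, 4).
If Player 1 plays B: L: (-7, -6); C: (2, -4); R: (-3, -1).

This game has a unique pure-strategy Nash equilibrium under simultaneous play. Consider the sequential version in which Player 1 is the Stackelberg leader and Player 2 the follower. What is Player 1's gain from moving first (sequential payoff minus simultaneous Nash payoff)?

Solve by backward induction (Player 1 leads).
- T → Player 2 plays C (best of 0, 3, 0); Player 1 gets -1.
- M → Player 2 plays R (best of -3, -2, 4); Player 1 gets -4.
- B → Player 2 plays R (best of -6, -4, -1); Player 1 gets -3.
Maximizing over -1, -4, -3, Player 1 chooses T. Subgame-perfect outcome: (T, C) with payoffs (-1, 3).
Now find the simultaneous Nash equilibrium.
Player 1's best replies: L→M; C→B; R→B.
Player 2's best replies: T→C; M→R; B→R.
Only (B, R) has each player best-responding; Nash payoffs (-3, -1).
Player 1's commitment gain: -1 − -3 = 2.

2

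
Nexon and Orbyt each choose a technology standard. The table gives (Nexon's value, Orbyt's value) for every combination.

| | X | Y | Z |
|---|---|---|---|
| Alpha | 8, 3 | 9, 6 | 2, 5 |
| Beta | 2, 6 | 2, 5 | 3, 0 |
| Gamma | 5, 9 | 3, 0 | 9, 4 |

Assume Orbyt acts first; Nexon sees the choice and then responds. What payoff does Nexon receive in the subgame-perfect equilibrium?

Solve by backward induction (Orbyt leads).
- X: BR = Alpha, leader payoff 3.
- Y: BR = Alpha, leader payoff 6.
- Z: BR = Gamma, leader payoff 4.
Orbyt's induced payoffs are 3, 6, 4, so Orbyt commits to Y. Subgame-perfect outcome: (Alpha, Y) with payoffs (9, 6).

9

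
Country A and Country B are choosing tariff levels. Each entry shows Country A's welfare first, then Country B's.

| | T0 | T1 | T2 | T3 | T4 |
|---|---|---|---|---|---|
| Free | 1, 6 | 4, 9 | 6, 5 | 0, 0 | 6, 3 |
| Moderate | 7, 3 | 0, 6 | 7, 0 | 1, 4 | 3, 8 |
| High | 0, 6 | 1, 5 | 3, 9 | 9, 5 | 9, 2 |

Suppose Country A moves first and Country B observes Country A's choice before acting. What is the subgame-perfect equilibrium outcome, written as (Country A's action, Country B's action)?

(Free, T1)

Backward induction with Country A moving first.
- Free → Country B plays T1 (best of 6, 9, 5, 0, 3); Country A gets 4.
- Moderate → Country B plays T4 (best of 3, 6, 0, 4, 8); Country A gets 3.
- High → Country B plays T2 (best of 6, 5, 9, 5, 2); Country A gets 3.
Country A's induced payoffs are 4, 3, 3, so Country A commits to Free. Subgame-perfect outcome: (Free, T1) with payoffs (4, 9).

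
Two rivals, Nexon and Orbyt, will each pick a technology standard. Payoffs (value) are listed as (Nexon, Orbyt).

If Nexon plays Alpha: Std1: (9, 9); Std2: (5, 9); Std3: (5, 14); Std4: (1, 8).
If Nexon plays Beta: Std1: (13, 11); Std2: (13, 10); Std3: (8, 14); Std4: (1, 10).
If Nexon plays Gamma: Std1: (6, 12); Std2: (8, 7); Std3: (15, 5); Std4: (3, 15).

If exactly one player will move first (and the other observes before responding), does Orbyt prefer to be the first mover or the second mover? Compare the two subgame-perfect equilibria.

If Nexon leads: Orbyt's best replies are Alpha→Std3, Beta→Std3, Gamma→Std4; Nexon's induced payoffs 5, 8, 3; outcome (Beta, Std3), payoffs (8, 14).
If Orbyt leads: Nexon's best replies are Std1→Beta, Std2→Beta, Std3→Gamma, Std4→Gamma; Orbyt's induced payoffs 11, 10, 5, 15; outcome (Gamma, Std4), payoffs (3, 15).
Orbyt gets 15 moving first and 14 moving second, so Orbyt prefers to move first.

first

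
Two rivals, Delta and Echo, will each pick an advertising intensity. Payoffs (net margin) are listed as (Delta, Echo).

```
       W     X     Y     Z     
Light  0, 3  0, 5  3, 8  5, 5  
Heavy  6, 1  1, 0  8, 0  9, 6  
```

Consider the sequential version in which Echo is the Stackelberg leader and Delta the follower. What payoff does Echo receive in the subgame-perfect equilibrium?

6

Solve by backward induction (Echo leads).
- W: Delta compares 0, 6 and picks Heavy; Echo would get 1.
- X: Delta compares 0, 1 and picks Heavy; Echo would get 0.
- Y: Delta compares 3, 8 and picks Heavy; Echo would get 0.
- Z: Delta compares 5, 9 and picks Heavy; Echo would get 6.
Maximizing over 1, 0, 0, 6, Echo chooses Z. Subgame-perfect outcome: (Heavy, Z) with payoffs (9, 6).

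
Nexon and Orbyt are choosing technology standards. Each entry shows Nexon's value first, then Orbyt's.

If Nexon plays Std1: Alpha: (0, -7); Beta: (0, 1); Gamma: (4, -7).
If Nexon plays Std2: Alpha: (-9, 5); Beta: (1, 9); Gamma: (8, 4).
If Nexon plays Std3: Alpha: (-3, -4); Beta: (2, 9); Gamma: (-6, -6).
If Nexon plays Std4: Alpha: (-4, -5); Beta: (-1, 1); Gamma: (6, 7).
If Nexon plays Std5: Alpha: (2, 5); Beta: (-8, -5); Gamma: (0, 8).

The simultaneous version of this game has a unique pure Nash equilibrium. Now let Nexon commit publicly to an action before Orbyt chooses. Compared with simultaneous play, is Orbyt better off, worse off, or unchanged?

Backward induction with Nexon moving first.
- Std1: Orbyt compares -7, 1, -7 and picks Beta; Nexon would get 0.
- Std2: Orbyt compares 5, 9, 4 and picks Beta; Nexon would get 1.
- Std3: Orbyt compares -4, 9, -6 and picks Beta; Nexon would get 2.
- Std4: Orbyt compares -5, 1, 7 and picks Gamma; Nexon would get 6.
- Std5: Orbyt compares 5, -5, 8 and picks Gamma; Nexon would get 0.
Maximizing over 0, 1, 2, 6, 0, Nexon chooses Std4. Subgame-perfect outcome: (Std4, Gamma) with payoffs (6, 7).
Now find the simultaneous Nash equilibrium.
Nexon's best replies: Alpha→Std5; Beta→Std3; Gamma→Std2.
Orbyt's best replies: Std1→Beta; Std2→Beta; Std3→Beta; Std4→Gamma; Std5→Gamma.
Only (Std3, Beta) has each player best-responding; Nash payoffs (2, 9).
Orbyt earns 7 sequentially versus 9 at the Nash outcome: worse off.

worse off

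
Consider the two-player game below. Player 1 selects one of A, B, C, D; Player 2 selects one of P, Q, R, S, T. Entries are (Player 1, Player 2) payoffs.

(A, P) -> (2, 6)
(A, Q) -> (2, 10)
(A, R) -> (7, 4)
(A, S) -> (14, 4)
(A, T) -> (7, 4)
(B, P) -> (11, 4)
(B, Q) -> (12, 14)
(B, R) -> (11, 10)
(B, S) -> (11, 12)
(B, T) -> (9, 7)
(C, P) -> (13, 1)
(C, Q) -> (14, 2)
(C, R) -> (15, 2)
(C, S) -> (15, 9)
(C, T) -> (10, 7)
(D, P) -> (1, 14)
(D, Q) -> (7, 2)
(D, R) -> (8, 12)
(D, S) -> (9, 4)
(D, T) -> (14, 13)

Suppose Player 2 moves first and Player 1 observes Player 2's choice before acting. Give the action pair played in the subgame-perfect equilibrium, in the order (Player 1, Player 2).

(D, T)

Player 1 best-responds to each possible Player 2 move:
- P: Player 1 compares 2, 11, 13, 1 and picks C; Player 2 would get 1.
- Q: Player 1 compares 2, 12, 14, 7 and picks C; Player 2 would get 2.
- R: Player 1 compares 7, 11, 15, 8 and picks C; Player 2 would get 2.
- S: Player 1 compares 14, 11, 15, 9 and picks C; Player 2 would get 9.
- T: Player 1 compares 7, 9, 10, 14 and picks D; Player 2 would get 13.
Among 1, 2, 2, 9, 13, the best is 13 at T. Subgame-perfect outcome: (D, T) with payoffs (14, 13).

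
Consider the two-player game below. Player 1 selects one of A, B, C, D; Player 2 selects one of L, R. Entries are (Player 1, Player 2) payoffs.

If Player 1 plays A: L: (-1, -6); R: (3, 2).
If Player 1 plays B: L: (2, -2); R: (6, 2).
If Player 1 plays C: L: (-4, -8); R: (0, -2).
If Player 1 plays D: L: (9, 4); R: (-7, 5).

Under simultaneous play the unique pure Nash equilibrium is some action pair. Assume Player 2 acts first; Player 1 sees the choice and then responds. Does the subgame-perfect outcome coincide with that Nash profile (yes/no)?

no

Player 1 best-responds to each possible Player 2 move:
- L: Player 1 compares -1, 2, -4, 9 and picks D; Player 2 would get 4.
- R: Player 1 compares 3, 6, 0, -7 and picks B; Player 2 would get 2.
Among 4, 2, the best is 4 at L. Subgame-perfect outcome: (D, L) with payoffs (9, 4).
Now find the simultaneous Nash equilibrium.
Player 1's best replies: L→D; R→B.
Player 2's best replies: A→R; B→R; C→R; D→R.
Only (B, R) has each player best-responding; Nash payoffs (6, 2).
Sequential outcome (D, L) differs from the Nash profile (B, R).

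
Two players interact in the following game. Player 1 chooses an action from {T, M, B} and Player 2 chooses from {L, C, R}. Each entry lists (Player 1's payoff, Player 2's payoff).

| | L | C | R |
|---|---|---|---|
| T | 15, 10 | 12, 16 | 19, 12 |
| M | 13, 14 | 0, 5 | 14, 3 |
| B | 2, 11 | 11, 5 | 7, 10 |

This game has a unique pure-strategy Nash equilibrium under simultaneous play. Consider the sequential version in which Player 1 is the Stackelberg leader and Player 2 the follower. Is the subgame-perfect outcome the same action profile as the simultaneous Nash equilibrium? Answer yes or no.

no

Solve by backward induction (Player 1 leads).
- T: Player 2 compares 10, 16, 12 and picks C; Player 1 would get 12.
- M: Player 2 compares 14, 5, 3 and picks L; Player 1 would get 13.
- B: Player 2 compares 11, 5, 10 and picks L; Player 1 would get 2.
Player 1's induced payoffs are 12, 13, 2, so Player 1 commits to M. Subgame-perfect outcome: (M, L) with payoffs (13, 14).
For the simultaneous game, intersect best replies.
Player 1's best replies: L→T; C→T; R→T.
Player 2's best replies: T→C; M→L; B→L.
Only (T, C) has each player best-responding; Nash payoffs (12, 16).
Sequential outcome (M, L) differs from the Nash profile (T, C).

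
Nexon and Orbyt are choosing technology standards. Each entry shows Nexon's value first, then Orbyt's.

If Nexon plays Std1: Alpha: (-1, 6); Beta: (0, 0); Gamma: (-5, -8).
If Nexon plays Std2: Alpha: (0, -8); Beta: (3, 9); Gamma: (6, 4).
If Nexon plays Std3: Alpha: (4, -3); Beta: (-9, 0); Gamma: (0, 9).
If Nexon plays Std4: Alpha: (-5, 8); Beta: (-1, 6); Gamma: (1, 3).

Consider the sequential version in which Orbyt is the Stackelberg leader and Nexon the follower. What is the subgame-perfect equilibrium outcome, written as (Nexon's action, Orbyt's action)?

(Std2, Beta)

Nexon best-responds to each possible Orbyt move:
- Alpha: Nexon compares -1, 0, 4, -5 and picks Std3; Orbyt would get -3.
- Beta: Nexon compares 0, 3, -9, -1 and picks Std2; Orbyt would get 9.
- Gamma: Nexon compares -5, 6, 0, 1 and picks Std2; Orbyt would get 4.
Among -3, 9, 4, the best is 9 at Beta. Subgame-perfect outcome: (Std2, Beta) with payoffs (3, 9).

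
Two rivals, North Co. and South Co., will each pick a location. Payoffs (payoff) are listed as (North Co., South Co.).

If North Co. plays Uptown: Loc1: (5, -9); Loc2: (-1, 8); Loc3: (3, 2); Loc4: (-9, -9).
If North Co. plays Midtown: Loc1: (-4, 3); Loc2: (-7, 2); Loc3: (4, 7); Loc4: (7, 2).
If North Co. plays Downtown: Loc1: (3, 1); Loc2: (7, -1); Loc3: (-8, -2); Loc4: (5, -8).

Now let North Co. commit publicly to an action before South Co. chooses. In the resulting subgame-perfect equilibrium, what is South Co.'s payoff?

Backward induction with North Co. moving first.
- Uptown: BR = Loc2, leader payoff -1.
- Midtown: BR = Loc3, leader payoff 4.
- Downtown: BR = Loc1, leader payoff 3.
Among -1, 4, 3, the best is 4 at Midtown. Subgame-perfect outcome: (Midtown, Loc3) with payoffs (4, 7).

7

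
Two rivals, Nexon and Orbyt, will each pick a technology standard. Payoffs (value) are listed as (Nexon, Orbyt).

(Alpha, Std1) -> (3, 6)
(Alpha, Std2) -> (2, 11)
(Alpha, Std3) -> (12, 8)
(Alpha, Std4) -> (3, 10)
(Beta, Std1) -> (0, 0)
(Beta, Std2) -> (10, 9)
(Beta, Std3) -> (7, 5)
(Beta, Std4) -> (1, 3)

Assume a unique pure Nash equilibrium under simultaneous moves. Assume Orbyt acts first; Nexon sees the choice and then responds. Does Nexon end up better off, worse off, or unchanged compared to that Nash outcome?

worse off

Backward induction with Orbyt moving first.
- Std1: Nexon compares 3, 0 and picks Alpha; Orbyt would get 6.
- Std2: Nexon compares 2, 10 and picks Beta; Orbyt would get 9.
- Std3: Nexon compares 12, 7 and picks Alpha; Orbyt would get 8.
- Std4: Nexon compares 3, 1 and picks Alpha; Orbyt would get 10.
Among 6, 9, 8, 10, the best is 10 at Std4. Subgame-perfect outcome: (Alpha, Std4) with payoffs (3, 10).
For the simultaneous game, intersect best replies.
Nexon's best replies: Std1→Alpha; Std2→Beta; Std3→Alpha; Std4→Alpha.
Orbyt's best replies: Alpha→Std2; Beta→Std2.
Only (Beta, Std2) has each player best-responding; Nash payoffs (10, 9).
Nexon earns 3 sequentially versus 10 at the Nash outcome: worse off.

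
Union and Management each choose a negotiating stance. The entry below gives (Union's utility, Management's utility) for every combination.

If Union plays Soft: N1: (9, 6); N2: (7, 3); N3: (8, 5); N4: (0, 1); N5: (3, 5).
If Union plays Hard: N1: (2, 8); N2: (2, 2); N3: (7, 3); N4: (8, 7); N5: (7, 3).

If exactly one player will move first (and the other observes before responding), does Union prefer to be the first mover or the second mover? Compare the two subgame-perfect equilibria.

If Union leads: Management's best replies are Soft→N1, Hard→N1; Union's induced payoffs 9, 2; outcome (Soft, N1), payoffs (9, 6).
If Management leads: Union's best replies are N1→Soft, N2→Soft, N3→Soft, N4→Hard, N5→Hard; Management's induced payoffs 6, 3, 5, 7, 3; outcome (Hard, N4), payoffs (8, 7).
Union gets 9 moving first and 8 moving second, so Union prefers to move first.

first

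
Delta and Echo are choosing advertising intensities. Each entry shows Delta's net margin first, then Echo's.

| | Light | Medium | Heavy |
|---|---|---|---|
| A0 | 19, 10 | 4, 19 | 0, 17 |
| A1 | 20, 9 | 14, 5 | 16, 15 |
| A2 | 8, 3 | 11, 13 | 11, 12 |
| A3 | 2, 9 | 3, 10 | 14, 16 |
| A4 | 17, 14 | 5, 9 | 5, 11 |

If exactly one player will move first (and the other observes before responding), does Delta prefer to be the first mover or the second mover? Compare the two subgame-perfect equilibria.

If Delta leads: Echo's best replies are A0→Medium, A1→Heavy, A2→Medium, A3→Heavy, A4→Light; Delta's induced payoffs 4, 16, 11, 14, 17; outcome (A4, Light), payoffs (17, 14).
If Echo leads: Delta's best replies are Light→A1, Medium→A1, Heavy→A1; Echo's induced payoffs 9, 5, 15; outcome (A1, Heavy), payoffs (16, 15).
Delta gets 17 moving first and 16 moving second, so Delta prefers to move first.

first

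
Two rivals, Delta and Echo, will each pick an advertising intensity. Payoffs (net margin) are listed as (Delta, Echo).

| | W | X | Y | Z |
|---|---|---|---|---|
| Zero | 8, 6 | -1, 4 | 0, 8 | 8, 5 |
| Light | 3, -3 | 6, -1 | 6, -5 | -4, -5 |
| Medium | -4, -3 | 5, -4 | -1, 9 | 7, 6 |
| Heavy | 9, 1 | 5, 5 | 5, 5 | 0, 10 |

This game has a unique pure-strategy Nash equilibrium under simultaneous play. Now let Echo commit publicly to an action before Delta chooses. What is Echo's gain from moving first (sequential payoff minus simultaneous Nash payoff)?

6

Solve by backward induction (Echo leads).
- W → Delta plays Heavy (best of 8, 3, -4, 9); Echo gets 1.
- X → Delta plays Light (best of -1, 6, 5, 5); Echo gets -1.
- Y → Delta plays Light (best of 0, 6, -1, 5); Echo gets -5.
- Z → Delta plays Zero (best of 8, -4, 7, 0); Echo gets 5.
Among 1, -1, -5, 5, the best is 5 at Z. Subgame-perfect outcome: (Zero, Z) with payoffs (8, 5).
Now find the simultaneous Nash equilibrium.
Delta's best replies: W→Heavy; X→Light; Y→Light; Z→Zero.
Echo's best replies: Zero→Y; Light→X; Medium→Y; Heavy→Z.
Only (Light, X) has each player best-responding; Nash payoffs (6, -1).
Echo's commitment gain: 5 − -1 = 6.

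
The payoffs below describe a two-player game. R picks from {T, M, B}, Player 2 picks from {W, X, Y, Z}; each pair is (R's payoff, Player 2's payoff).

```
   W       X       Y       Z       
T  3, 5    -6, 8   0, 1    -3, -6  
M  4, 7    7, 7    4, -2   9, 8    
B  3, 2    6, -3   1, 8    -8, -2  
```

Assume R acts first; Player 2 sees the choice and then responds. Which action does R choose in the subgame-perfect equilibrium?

Backward induction with R moving first.
- T: Player 2 compares 5, 8, 1, -6 and picks X; R would get -6.
- M: Player 2 compares 7, 7, -2, 8 and picks Z; R would get 9.
- B: Player 2 compares 2, -3, 8, -2 and picks Y; R would get 1.
Among -6, 9, 1, the best is 9 at M. Subgame-perfect outcome: (M, Z) with payoffs (9, 8).

M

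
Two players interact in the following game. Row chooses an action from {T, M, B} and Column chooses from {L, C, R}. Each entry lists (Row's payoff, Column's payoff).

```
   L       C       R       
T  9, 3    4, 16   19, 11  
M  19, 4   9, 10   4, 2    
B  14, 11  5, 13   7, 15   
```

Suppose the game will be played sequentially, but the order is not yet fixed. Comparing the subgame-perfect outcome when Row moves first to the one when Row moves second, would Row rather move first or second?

second

If Row leads: Column's best replies are T→C, M→C, B→R; Row's induced payoffs 4, 9, 7; outcome (M, C), payoffs (9, 10).
If Column leads: Row's best replies are L→M, C→M, R→T; Column's induced payoffs 4, 10, 11; outcome (T, R), payoffs (19, 11).
Row gets 9 moving first and 19 moving second, so Row prefers to move second.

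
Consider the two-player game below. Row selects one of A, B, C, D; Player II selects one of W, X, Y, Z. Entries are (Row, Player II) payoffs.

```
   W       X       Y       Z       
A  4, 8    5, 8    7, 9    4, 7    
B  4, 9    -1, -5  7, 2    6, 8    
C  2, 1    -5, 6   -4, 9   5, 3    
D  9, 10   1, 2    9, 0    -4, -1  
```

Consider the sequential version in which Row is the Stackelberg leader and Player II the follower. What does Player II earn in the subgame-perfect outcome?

10

Solve by backward induction (Row leads).
- A: Player II compares 8, 8, 9, 7 and picks Y; Row would get 7.
- B: Player II compares 9, -5, 2, 8 and picks W; Row would get 4.
- C: Player II compares 1, 6, 9, 3 and picks Y; Row would get -4.
- D: Player II compares 10, 2, 0, -1 and picks W; Row would get 9.
Row's induced payoffs are 7, 4, -4, 9, so Row commits to D. Subgame-perfect outcome: (D, W) with payoffs (9, 10).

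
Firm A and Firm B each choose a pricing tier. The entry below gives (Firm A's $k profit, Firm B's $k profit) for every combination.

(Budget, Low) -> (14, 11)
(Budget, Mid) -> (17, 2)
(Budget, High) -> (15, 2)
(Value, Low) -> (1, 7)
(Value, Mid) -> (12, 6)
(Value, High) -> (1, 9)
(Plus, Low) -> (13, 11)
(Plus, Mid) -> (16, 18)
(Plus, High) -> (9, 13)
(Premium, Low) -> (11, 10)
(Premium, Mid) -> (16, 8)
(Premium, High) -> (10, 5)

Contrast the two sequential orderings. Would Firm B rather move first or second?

second

If Firm A leads: Firm B's best replies are Budget→Low, Value→High, Plus→Mid, Premium→Low; Firm A's induced payoffs 14, 1, 16, 11; outcome (Plus, Mid), payoffs (16, 18).
If Firm B leads: Firm A's best replies are Low→Budget, Mid→Budget, High→Budget; Firm B's induced payoffs 11, 2, 2; outcome (Budget, Low), payoffs (14, 11).
Firm B gets 11 moving first and 18 moving second, so Firm B prefers to move second.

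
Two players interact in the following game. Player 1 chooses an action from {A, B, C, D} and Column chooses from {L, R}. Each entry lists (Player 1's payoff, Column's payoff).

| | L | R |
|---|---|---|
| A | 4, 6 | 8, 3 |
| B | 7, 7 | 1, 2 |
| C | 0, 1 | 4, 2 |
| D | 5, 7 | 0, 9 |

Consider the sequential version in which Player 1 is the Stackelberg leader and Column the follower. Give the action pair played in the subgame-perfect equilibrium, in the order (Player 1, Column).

(B, L)

Column best-responds to each possible Player 1 move:
- A → Column plays L (best of 6, 3); Player 1 gets 4.
- B → Column plays L (best of 7, 2); Player 1 gets 7.
- C → Column plays R (best of 1, 2); Player 1 gets 4.
- D → Column plays R (best of 7, 9); Player 1 gets 0.
Among 4, 7, 4, 0, the best is 7 at B. Subgame-perfect outcome: (B, L) with payoffs (7, 7).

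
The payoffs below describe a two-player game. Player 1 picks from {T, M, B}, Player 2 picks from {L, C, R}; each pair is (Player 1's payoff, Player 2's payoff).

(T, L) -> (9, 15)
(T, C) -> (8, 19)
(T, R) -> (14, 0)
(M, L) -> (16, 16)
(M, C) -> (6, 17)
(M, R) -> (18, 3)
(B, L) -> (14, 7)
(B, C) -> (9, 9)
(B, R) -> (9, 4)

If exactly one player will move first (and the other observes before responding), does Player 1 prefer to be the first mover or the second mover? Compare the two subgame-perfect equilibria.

If Player 1 leads: Player 2's best replies are T→C, M→C, B→C; Player 1's induced payoffs 8, 6, 9; outcome (B, C), payoffs (9, 9).
If Player 2 leads: Player 1's best replies are L→M, C→B, R→M; Player 2's induced payoffs 16, 9, 3; outcome (M, L), payoffs (16, 16).
Player 1 gets 9 moving first and 16 moving second, so Player 1 prefers to move second.

second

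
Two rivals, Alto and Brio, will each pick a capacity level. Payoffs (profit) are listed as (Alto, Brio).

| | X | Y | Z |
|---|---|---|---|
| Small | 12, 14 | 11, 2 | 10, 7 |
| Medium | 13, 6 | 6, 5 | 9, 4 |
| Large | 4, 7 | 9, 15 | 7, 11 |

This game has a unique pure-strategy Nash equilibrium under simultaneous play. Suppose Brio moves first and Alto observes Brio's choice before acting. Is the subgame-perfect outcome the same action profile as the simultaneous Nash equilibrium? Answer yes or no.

Backward induction with Brio moving first.
- X: BR = Medium, leader payoff 6.
- Y: BR = Small, leader payoff 2.
- Z: BR = Small, leader payoff 7.
Brio's induced payoffs are 6, 2, 7, so Brio commits to Z. Subgame-perfect outcome: (Small, Z) with payoffs (10, 7).
Under simultaneous play:
Alto's best replies: X→Medium; Y→Small; Z→Small.
Brio's best replies: Small→X; Medium→X; Large→Y.
The unique mutual best reply is (Medium, X), giving (13, 6).
Sequential outcome (Small, Z) differs from the Nash profile (Medium, X).

no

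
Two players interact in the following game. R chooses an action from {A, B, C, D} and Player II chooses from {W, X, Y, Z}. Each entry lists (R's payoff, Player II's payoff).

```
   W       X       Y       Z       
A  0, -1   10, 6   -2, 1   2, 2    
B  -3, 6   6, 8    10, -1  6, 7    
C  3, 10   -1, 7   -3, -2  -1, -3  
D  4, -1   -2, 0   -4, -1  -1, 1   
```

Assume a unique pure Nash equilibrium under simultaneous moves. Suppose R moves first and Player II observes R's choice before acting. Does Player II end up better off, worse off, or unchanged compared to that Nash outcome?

Player II best-responds to each possible R move:
- A → Player II plays X (best of -1, 6, 1, 2); R gets 10.
- B → Player II plays X (best of 6, 8, -1, 7); R gets 6.
- C → Player II plays W (best of 10, 7, -2, -3); R gets 3.
- D → Player II plays Z (best of -1, 0, -1, 1); R gets -1.
Among 10, 6, 3, -1, the best is 10 at A. Subgame-perfect outcome: (A, X) with payoffs (10, 6).
Under simultaneous play:
R's best replies: W→D; X→A; Y→B; Z→B.
Player II's best replies: A→X; B→X; C→W; D→Z.
The unique mutual best reply is (A, X), giving (10, 6).
Player II earns 6 sequentially versus 6 at the Nash outcome: unchanged.

unchanged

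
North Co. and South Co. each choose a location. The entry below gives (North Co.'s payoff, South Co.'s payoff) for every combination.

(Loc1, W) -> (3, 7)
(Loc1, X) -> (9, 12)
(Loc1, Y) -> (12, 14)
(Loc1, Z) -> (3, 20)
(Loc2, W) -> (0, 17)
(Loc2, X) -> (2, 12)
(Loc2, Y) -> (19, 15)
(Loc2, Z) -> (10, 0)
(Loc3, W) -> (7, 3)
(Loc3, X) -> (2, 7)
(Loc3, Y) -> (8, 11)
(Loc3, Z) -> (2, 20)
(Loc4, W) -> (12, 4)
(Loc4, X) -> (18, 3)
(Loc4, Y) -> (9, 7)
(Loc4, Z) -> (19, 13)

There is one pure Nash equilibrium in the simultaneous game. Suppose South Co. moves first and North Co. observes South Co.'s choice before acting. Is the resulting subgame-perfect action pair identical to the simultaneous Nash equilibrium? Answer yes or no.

Backward induction with South Co. moving first.
- W: North Co. compares 3, 0, 7, 12 and picks Loc4; South Co. would get 4.
- X: North Co. compares 9, 2, 2, 18 and picks Loc4; South Co. would get 3.
- Y: North Co. compares 12, 19, 8, 9 and picks Loc2; South Co. would get 15.
- Z: North Co. compares 3, 10, 2, 19 and picks Loc4; South Co. would get 13.
Among 4, 3, 15, 13, the best is 15 at Y. Subgame-perfect outcome: (Loc2, Y) with payoffs (19, 15).
Now find the simultaneous Nash equilibrium.
North Co.'s best replies: W→Loc4; X→Loc4; Y→Loc2; Z→Loc4.
South Co.'s best replies: Loc1→Z; Loc2→W; Loc3→Z; Loc4→Z.
The unique mutual best reply is (Loc4, Z), giving (19, 13).
Sequential outcome (Loc2, Y) differs from the Nash profile (Loc4, Z).

no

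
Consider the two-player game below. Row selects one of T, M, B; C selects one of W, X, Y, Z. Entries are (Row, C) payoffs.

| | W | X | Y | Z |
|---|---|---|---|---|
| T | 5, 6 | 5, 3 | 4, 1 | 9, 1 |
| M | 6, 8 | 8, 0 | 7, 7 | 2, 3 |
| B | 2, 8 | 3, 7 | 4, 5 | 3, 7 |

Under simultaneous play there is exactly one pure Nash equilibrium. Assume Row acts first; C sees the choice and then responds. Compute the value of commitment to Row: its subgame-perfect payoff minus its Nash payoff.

Work backward from C's decision.
- T: C compares 6, 3, 1, 1 and picks W; Row would get 5.
- M: C compares 8, 0, 7, 3 and picks W; Row would get 6.
- B: C compares 8, 7, 5, 7 and picks W; Row would get 2.
Among 5, 6, 2, the best is 6 at M. Subgame-perfect outcome: (M, W) with payoffs (6, 8).
Now find the simultaneous Nash equilibrium.
Row's best replies: W→M; X→M; Y→M; Z→T.
C's best replies: T→W; M→W; B→W.
The unique mutual best reply is (M, W), giving (6, 8).
Row's commitment gain: 6 − 6 = 0.

0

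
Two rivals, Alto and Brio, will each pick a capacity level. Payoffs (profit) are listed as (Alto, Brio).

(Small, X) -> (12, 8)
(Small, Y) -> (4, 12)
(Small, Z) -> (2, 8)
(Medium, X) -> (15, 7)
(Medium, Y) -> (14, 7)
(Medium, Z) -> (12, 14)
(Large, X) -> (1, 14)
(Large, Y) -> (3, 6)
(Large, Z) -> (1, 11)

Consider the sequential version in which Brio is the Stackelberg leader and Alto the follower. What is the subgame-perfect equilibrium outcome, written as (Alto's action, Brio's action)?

(Medium, Z)

Backward induction with Brio moving first.
- X → Alto plays Medium (best of 12, 15, 1); Brio gets 7.
- Y → Alto plays Medium (best of 4, 14, 3); Brio gets 7.
- Z → Alto plays Medium (best of 2, 12, 1); Brio gets 14.
Maximizing over 7, 7, 14, Brio chooses Z. Subgame-perfect outcome: (Medium, Z) with payoffs (12, 14).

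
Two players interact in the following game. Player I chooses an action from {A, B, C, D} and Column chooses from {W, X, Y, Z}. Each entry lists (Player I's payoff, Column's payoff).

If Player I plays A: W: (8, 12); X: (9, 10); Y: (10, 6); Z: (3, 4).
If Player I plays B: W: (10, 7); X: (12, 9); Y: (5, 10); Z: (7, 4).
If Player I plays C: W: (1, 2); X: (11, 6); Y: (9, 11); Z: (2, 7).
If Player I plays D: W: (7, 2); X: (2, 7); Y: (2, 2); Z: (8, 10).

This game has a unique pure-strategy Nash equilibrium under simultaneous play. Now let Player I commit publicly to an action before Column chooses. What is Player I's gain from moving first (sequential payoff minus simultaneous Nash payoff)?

Solve by backward induction (Player I leads).
- A → Column plays W (best of 12, 10, 6, 4); Player I gets 8.
- B → Column plays Y (best of 7, 9, 10, 4); Player I gets 5.
- C → Column plays Y (best of 2, 6, 11, 7); Player I gets 9.
- D → Column plays Z (best of 2, 7, 2, 10); Player I gets 8.
Among 8, 5, 9, 8, the best is 9 at C. Subgame-perfect outcome: (C, Y) with payoffs (9, 11).
Now find the simultaneous Nash equilibrium.
Player I's best replies: W→B; X→B; Y→A; Z→D.
Column's best replies: A→W; B→Y; C→Y; D→Z.
Only (D, Z) has each player best-responding; Nash payoffs (8, 10).
Player I's commitment gain: 9 − 8 = 1.

1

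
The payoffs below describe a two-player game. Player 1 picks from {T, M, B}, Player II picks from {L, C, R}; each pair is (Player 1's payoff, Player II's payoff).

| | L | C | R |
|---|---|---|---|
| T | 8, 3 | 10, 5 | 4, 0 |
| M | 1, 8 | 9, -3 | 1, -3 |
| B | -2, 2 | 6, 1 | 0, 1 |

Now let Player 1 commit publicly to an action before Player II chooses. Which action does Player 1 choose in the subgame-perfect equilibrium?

Backward induction with Player 1 moving first.
- T: BR = C, leader payoff 10.
- M: BR = L, leader payoff 1.
- B: BR = L, leader payoff -2.
Player 1's induced payoffs are 10, 1, -2, so Player 1 commits to T. Subgame-perfect outcome: (T, C) with payoffs (10, 5).

T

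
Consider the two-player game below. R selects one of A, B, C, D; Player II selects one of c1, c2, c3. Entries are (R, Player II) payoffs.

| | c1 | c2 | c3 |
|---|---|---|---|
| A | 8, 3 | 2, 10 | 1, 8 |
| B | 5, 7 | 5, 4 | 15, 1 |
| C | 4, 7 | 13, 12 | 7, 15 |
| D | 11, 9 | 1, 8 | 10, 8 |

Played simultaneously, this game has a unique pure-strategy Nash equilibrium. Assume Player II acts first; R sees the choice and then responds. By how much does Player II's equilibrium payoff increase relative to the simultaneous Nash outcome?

Solve by backward induction (Player II leads).
- c1: R compares 8, 5, 4, 11 and picks D; Player II would get 9.
- c2: R compares 2, 5, 13, 1 and picks C; Player II would get 12.
- c3: R compares 1, 15, 7, 10 and picks B; Player II would get 1.
Player II's induced payoffs are 9, 12, 1, so Player II commits to c2. Subgame-perfect outcome: (C, c2) with payoffs (13, 12).
Under simultaneous play:
R's best replies: c1→D; c2→C; c3→B.
Player II's best replies: A→c2; B→c1; C→c3; D→c1.
The unique mutual best reply is (D, c1), giving (11, 9).
Player II's commitment gain: 12 − 9 = 3.

3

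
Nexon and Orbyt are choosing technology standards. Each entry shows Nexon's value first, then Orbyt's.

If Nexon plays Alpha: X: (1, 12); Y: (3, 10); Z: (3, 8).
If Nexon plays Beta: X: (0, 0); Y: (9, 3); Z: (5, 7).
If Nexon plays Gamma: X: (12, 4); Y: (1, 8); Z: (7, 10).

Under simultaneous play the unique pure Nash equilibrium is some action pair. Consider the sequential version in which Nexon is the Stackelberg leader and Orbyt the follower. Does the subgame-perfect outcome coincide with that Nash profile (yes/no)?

Orbyt best-responds to each possible Nexon move:
- Alpha → Orbyt plays X (best of 12, 10, 8); Nexon gets 1.
- Beta → Orbyt plays Z (best of 0, 3, 7); Nexon gets 5.
- Gamma → Orbyt plays Z (best of 4, 8, 10); Nexon gets 7.
Nexon's induced payoffs are 1, 5, 7, so Nexon commits to Gamma. Subgame-perfect outcome: (Gamma, Z) with payoffs (7, 10).
For the simultaneous game, intersect best replies.
Nexon's best replies: X→Gamma; Y→Beta; Z→Gamma.
Orbyt's best replies: Alpha→X; Beta→Z; Gamma→Z.
Only (Gamma, Z) has each player best-responding; Nash payoffs (7, 10).
Sequential outcome (Gamma, Z) coincides with the Nash profile (Gamma, Z).

yes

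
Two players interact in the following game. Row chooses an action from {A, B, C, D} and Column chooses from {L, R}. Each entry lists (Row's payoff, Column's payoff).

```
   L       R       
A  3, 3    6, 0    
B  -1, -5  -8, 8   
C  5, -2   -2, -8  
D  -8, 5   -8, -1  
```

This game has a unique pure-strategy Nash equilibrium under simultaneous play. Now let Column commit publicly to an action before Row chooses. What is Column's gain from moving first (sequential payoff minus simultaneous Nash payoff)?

2

Work backward from Row's decision.
- L: BR = C, leader payoff -2.
- R: BR = A, leader payoff 0.
Among -2, 0, the best is 0 at R. Subgame-perfect outcome: (A, R) with payoffs (6, 0).
Under simultaneous play:
Row's best replies: L→C; R→A.
Column's best replies: A→L; B→R; C→L; D→L.
Only (C, L) has each player best-responding; Nash payoffs (5, -2).
Column's commitment gain: 0 − -2 = 2.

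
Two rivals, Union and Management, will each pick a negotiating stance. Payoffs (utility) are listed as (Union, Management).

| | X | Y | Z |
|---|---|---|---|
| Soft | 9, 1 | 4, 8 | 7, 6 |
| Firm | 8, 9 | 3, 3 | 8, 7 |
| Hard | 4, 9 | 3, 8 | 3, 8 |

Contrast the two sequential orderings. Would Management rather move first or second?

second

If Union leads: Management's best replies are Soft→Y, Firm→X, Hard→X; Union's induced payoffs 4, 8, 4; outcome (Firm, X), payoffs (8, 9).
If Management leads: Union's best replies are X→Soft, Y→Soft, Z→Firm; Management's induced payoffs 1, 8, 7; outcome (Soft, Y), payoffs (4, 8).
Management gets 8 moving first and 9 moving second, so Management prefers to move second.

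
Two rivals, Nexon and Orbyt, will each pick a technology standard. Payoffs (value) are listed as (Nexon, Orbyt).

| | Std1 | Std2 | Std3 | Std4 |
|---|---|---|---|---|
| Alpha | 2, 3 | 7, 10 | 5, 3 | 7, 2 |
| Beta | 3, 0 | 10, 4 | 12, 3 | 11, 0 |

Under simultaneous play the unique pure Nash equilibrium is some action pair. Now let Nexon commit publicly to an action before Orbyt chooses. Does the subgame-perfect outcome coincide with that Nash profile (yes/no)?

yes

Solve by backward induction (Nexon leads).
- Alpha → Orbyt plays Std2 (best of 3, 10, 3, 2); Nexon gets 7.
- Beta → Orbyt plays Std2 (best of 0, 4, 3, 0); Nexon gets 10.
Maximizing over 7, 10, Nexon chooses Beta. Subgame-perfect outcome: (Beta, Std2) with payoffs (10, 4).
Under simultaneous play:
Nexon's best replies: Std1→Beta; Std2→Beta; Std3→Beta; Std4→Beta.
Orbyt's best replies: Alpha→Std2; Beta→Std2.
Only (Beta, Std2) has each player best-responding; Nash payoffs (10, 4).
Sequential outcome (Beta, Std2) coincides with the Nash profile (Beta, Std2).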